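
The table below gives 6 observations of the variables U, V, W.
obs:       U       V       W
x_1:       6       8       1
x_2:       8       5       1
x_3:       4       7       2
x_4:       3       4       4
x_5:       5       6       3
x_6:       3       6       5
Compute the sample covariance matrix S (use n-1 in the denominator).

Step 1 — column means:
  mean(U) = (6 + 8 + 4 + 3 + 5 + 3) / 6 = 29/6 = 4.8333
  mean(V) = (8 + 5 + 7 + 4 + 6 + 6) / 6 = 36/6 = 6
  mean(W) = (1 + 1 + 2 + 4 + 3 + 5) / 6 = 16/6 = 2.6667

Step 2 — sample covariance S[i,j] = (1/(n-1)) · Σ_k (x_{k,i} - mean_i) · (x_{k,j} - mean_j), with n-1 = 5.
  S[U,U] = ((1.1667)·(1.1667) + (3.1667)·(3.1667) + (-0.8333)·(-0.8333) + (-1.8333)·(-1.8333) + (0.1667)·(0.1667) + (-1.8333)·(-1.8333)) / 5 = 18.8333/5 = 3.7667
  S[U,V] = ((1.1667)·(2) + (3.1667)·(-1) + (-0.8333)·(1) + (-1.8333)·(-2) + (0.1667)·(0) + (-1.8333)·(0)) / 5 = 2/5 = 0.4
  S[U,W] = ((1.1667)·(-1.6667) + (3.1667)·(-1.6667) + (-0.8333)·(-0.6667) + (-1.8333)·(1.3333) + (0.1667)·(0.3333) + (-1.8333)·(2.3333)) / 5 = -13.3333/5 = -2.6667
  S[V,V] = ((2)·(2) + (-1)·(-1) + (1)·(1) + (-2)·(-2) + (0)·(0) + (0)·(0)) / 5 = 10/5 = 2
  S[V,W] = ((2)·(-1.6667) + (-1)·(-1.6667) + (1)·(-0.6667) + (-2)·(1.3333) + (0)·(0.3333) + (0)·(2.3333)) / 5 = -5/5 = -1
  S[W,W] = ((-1.6667)·(-1.6667) + (-1.6667)·(-1.6667) + (-0.6667)·(-0.6667) + (1.3333)·(1.3333) + (0.3333)·(0.3333) + (2.3333)·(2.3333)) / 5 = 13.3333/5 = 2.6667

S is symmetric (S[j,i] = S[i,j]). Assembling:

S = [[3.7667, 0.4, -2.6667],
 [0.4, 2, -1],
 [-2.6667, -1, 2.6667]]


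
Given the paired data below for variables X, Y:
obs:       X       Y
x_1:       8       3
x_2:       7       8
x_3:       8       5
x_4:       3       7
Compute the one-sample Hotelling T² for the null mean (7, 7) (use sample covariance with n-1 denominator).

Step 1 — sample mean vector:
  mean(X) = (8 + 7 + 8 + 3) / 4 = 26/4 = 6.5
  mean(Y) = (3 + 8 + 5 + 7) / 4 = 23/4 = 5.75
  x̄ = (6.5, 5.75),  deviation x̄ - mu_0 = (6.5, 5.75) - (7, 7) = (-0.5, -1.25).

Step 2 — sample covariance matrix, S[i,j] = (1/(n-1)) · Σ_k (x_{k,i} - mean_i) · (x_{k,j} - mean_j), divisor n-1 = 3:
  S[X,X] = ((1.5)·(1.5) + (0.5)·(0.5) + (1.5)·(1.5) + (-3.5)·(-3.5)) / 3 = 17/3 = 5.6667
  S[X,Y] = ((1.5)·(-2.75) + (0.5)·(2.25) + (1.5)·(-0.75) + (-3.5)·(1.25)) / 3 = -8.5/3 = -2.8333
  S[Y,Y] = ((-2.75)·(-2.75) + (2.25)·(2.25) + (-0.75)·(-0.75) + (1.25)·(1.25)) / 3 = 14.75/3 = 4.9167
  S = [[5.6667, -2.8333],
 [-2.8333, 4.9167]].

Step 3 — invert S. det(S) = 5.6667·4.9167 - (-2.8333)² = 19.8333.
  S^{-1} = (1/det) · [[d, -b], [-b, a]] = [[0.2479, 0.1429],
 [0.1429, 0.2857]].

Step 4 — quadratic form (x̄ - mu_0)^T · S^{-1} · (x̄ - mu_0):
  S^{-1} · (x̄ - mu_0) = (-0.3025, -0.4286),
  (x̄ - mu_0)^T · [...] = (-0.5)·(-0.3025) + (-1.25)·(-0.4286) = 0.687.

Step 5 — scale by n: T² = 4 · 0.687 = 2.7479.

T² ≈ 2.7479


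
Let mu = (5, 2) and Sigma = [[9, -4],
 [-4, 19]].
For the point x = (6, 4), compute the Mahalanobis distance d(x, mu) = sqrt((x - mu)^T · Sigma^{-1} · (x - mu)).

Step 1 — centre the observation: (x - mu) = (1, 2).

Step 2 — invert Sigma. det(Sigma) = 9·19 - (-4)² = 155.
  Sigma^{-1} = (1/det) · [[d, -b], [-b, a]] = [[0.1226, 0.0258],
 [0.0258, 0.0581]].

Step 3 — form the quadratic (x - mu)^T · Sigma^{-1} · (x - mu):
  Sigma^{-1} · (x - mu) = (0.1742, 0.1419).
  (x - mu)^T · [Sigma^{-1} · (x - mu)] = (1)·(0.1742) + (2)·(0.1419) = 0.4581.

Step 4 — take square root: d = √(0.4581) ≈ 0.6768.

d(x, mu) = √(0.4581) ≈ 0.6768


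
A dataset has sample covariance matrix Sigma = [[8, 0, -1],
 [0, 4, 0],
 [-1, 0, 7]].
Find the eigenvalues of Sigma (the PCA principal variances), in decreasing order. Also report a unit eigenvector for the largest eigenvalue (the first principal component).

Step 1 — characteristic polynomial p(λ) = det(λI - Sigma) = λ³ - tr·λ² + c_1·λ - det, where tr = trace, c_1 = sum of the principal 2×2 minors, det = det(Sigma):
  tr = 8 + 4 + 7 = 19,
  c_1 = (8·4 - (0)²) + (8·7 - (-1)²) + (4·7 - (0)²) = 32 + 55 + 28 = 115,
  det = 8·(4·7 - (0)²) - (0)·((0)·7 - (0)·(-1)) + (-1)·((0)·(0) - 4·(-1)) = 8·(28) - (0)·(0) + (-1)·(4) = 220.
  So p(λ) = λ³ - 19λ² + 115λ - 220.
Step 2 — look for an integer root (rational root theorem: any rational root is an integer divisor of 220). Testing λ = 4:
  p(4) = 64 - 304 + 460 - 220 = 0  ✓
  Dividing out (λ - 4): p(λ) = (λ - 4)(λ² - 15λ + 55).
Step 3 — remaining eigenvalues from the quadratic λ² - 15λ + 55 = 0:
  Δ = 15² - 4·55 = 225 - 220 = 5,  λ = (15 ± √5)/2 = (15 ± 2.2361)/2 ≈ 8.618 or 6.382.
  Sorted: λ_1 = 8.618,  λ_2 = 6.382,  λ_3 = 4  (check: sum = 19 = tr ✓).

Step 4 — unit eigenvector for λ_1 ≈ 8.618: v spans the null space of (Sigma - λ_1 I), whose rows are
  r_1 = (-0.618, 0, -1),  r_2 = (0, -4.618, 0),  r_3 = (-1, 0, -1.618).
  v is orthogonal to every row, so take v ∝ r_1 × r_2 = ((0)·(0) - (-1)·(-4.618), (-1)·(0) - (-0.618)·(0), (-0.618)·(-4.618) - (0)·(0)) ≈ (-4.618, 0, 2.8541).
  Rescale (multiply by -1 so the first nonzero entry is positive): u = (4.618, 0, -2.8541).
  ||u|| = √((4.618)² + (0)² + (-2.8541)²) = √(29.4721) ≈ 5.4288,  v_1 = u/||u|| ≈ (0.8507, 0, -0.5257) (||v_1|| = 1).

λ_1 = 8.618,  λ_2 = 6.382,  λ_3 = 4;  v_1 ≈ (0.8507, 0, -0.5257)


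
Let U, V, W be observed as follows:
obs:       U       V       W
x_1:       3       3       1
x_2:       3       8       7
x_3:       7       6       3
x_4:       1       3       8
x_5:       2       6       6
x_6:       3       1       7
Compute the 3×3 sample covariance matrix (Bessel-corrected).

Step 1 — column means:
  mean(U) = (3 + 3 + 7 + 1 + 2 + 3) / 6 = 19/6 = 3.1667
  mean(V) = (3 + 8 + 6 + 3 + 6 + 1) / 6 = 27/6 = 4.5
  mean(W) = (1 + 7 + 3 + 8 + 6 + 7) / 6 = 32/6 = 5.3333

Step 2 — sample covariance S[i,j] = (1/(n-1)) · Σ_k (x_{k,i} - mean_i) · (x_{k,j} - mean_j), with n-1 = 5.
  S[U,U] = ((-0.1667)·(-0.1667) + (-0.1667)·(-0.1667) + (3.8333)·(3.8333) + (-2.1667)·(-2.1667) + (-1.1667)·(-1.1667) + (-0.1667)·(-0.1667)) / 5 = 20.8333/5 = 4.1667
  S[U,V] = ((-0.1667)·(-1.5) + (-0.1667)·(3.5) + (3.8333)·(1.5) + (-2.1667)·(-1.5) + (-1.1667)·(1.5) + (-0.1667)·(-3.5)) / 5 = 7.5/5 = 1.5
  S[U,W] = ((-0.1667)·(-4.3333) + (-0.1667)·(1.6667) + (3.8333)·(-2.3333) + (-2.1667)·(2.6667) + (-1.1667)·(0.6667) + (-0.1667)·(1.6667)) / 5 = -15.3333/5 = -3.0667
  S[V,V] = ((-1.5)·(-1.5) + (3.5)·(3.5) + (1.5)·(1.5) + (-1.5)·(-1.5) + (1.5)·(1.5) + (-3.5)·(-3.5)) / 5 = 33.5/5 = 6.7
  S[V,W] = ((-1.5)·(-4.3333) + (3.5)·(1.6667) + (1.5)·(-2.3333) + (-1.5)·(2.6667) + (1.5)·(0.6667) + (-3.5)·(1.6667)) / 5 = 0/5 = 0
  S[W,W] = ((-4.3333)·(-4.3333) + (1.6667)·(1.6667) + (-2.3333)·(-2.3333) + (2.6667)·(2.6667) + (0.6667)·(0.6667) + (1.6667)·(1.6667)) / 5 = 37.3333/5 = 7.4667

S is symmetric (S[j,i] = S[i,j]). Assembling:

S = [[4.1667, 1.5, -3.0667],
 [1.5, 6.7, 0],
 [-3.0667, 0, 7.4667]]


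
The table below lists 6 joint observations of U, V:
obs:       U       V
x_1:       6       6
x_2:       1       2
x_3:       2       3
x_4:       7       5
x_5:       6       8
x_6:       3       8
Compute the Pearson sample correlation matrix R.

Step 1 — column means:
  mean(U) = (6 + 1 + 2 + 7 + 6 + 3) / 6 = 25/6 = 4.1667
  mean(V) = (6 + 2 + 3 + 5 + 8 + 8) / 6 = 32/6 = 5.3333

Step 2 — sample variances and covariances s[i,j] = (1/(n-1)) · Σ_k (x_{k,i} - mean_i) · (x_{k,j} - mean_j), with n-1 = 5:
  s[U,U] = ((1.8333)·(1.8333) + (-3.1667)·(-3.1667) + (-2.1667)·(-2.1667) + (2.8333)·(2.8333) + (1.8333)·(1.8333) + (-1.1667)·(-1.1667)) / 5 = 30.8333/5 = 6.1667
  s[U,V] = ((1.8333)·(0.6667) + (-3.1667)·(-3.3333) + (-2.1667)·(-2.3333) + (2.8333)·(-0.3333) + (1.8333)·(2.6667) + (-1.1667)·(2.6667)) / 5 = 17.6667/5 = 3.5333
  s[V,V] = ((0.6667)·(0.6667) + (-3.3333)·(-3.3333) + (-2.3333)·(-2.3333) + (-0.3333)·(-0.3333) + (2.6667)·(2.6667) + (2.6667)·(2.6667)) / 5 = 31.3333/5 = 6.2667
  Sample standard deviations s_i = √(s[i,i]):
  s(U) = √(6.1667) = 2.4833
  s(V) = √(6.2667) = 2.5033

Step 3 — r_{ij} = s_{ij} / (s_i · s_j):
  r[U,U] = 1 (diagonal).
  r[U,V] = 3.5333 / (2.4833 · 2.5033) = 3.5333 / 6.2165 = 0.5684
  r[V,V] = 1 (diagonal).

R is symmetric with unit diagonal. Assembling:

R = [[1, 0.5684],
 [0.5684, 1]]


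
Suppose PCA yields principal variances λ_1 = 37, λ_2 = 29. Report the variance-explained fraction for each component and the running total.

Step 1 — total variance = trace(Sigma) = Σ λ_i = 37 + 29 = 66.

Step 2 — fraction explained by component i = λ_i / Σ λ:
  PC1: 37/66 = 0.5606
  PC2: 29/66 = 0.4394

Step 3 — cumulative fraction after k components = (λ_1 + ... + λ_k) / Σ λ:
  k = 1: 37/66 = 0.5606
  k = 2: (37 + 29)/66 = 66/66 = 1

Summary (fraction, with percent):

explained: PC1 0.5606 (56.06%), PC2 0.4394 (43.94%);  cumulative: 0.5606, 1


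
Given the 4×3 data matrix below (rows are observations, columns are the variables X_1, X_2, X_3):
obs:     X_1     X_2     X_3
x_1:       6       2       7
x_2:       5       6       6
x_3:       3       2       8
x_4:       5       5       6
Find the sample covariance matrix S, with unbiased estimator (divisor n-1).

Step 1 — column means:
  mean(X_1) = (6 + 5 + 3 + 5) / 4 = 19/4 = 4.75
  mean(X_2) = (2 + 6 + 2 + 5) / 4 = 15/4 = 3.75
  mean(X_3) = (7 + 6 + 8 + 6) / 4 = 27/4 = 6.75

Step 2 — sample covariance S[i,j] = (1/(n-1)) · Σ_k (x_{k,i} - mean_i) · (x_{k,j} - mean_j), with n-1 = 3.
  S[X_1,X_1] = ((1.25)·(1.25) + (0.25)·(0.25) + (-1.75)·(-1.75) + (0.25)·(0.25)) / 3 = 4.75/3 = 1.5833
  S[X_1,X_2] = ((1.25)·(-1.75) + (0.25)·(2.25) + (-1.75)·(-1.75) + (0.25)·(1.25)) / 3 = 1.75/3 = 0.5833
  S[X_1,X_3] = ((1.25)·(0.25) + (0.25)·(-0.75) + (-1.75)·(1.25) + (0.25)·(-0.75)) / 3 = -2.25/3 = -0.75
  S[X_2,X_2] = ((-1.75)·(-1.75) + (2.25)·(2.25) + (-1.75)·(-1.75) + (1.25)·(1.25)) / 3 = 12.75/3 = 4.25
  S[X_2,X_3] = ((-1.75)·(0.25) + (2.25)·(-0.75) + (-1.75)·(1.25) + (1.25)·(-0.75)) / 3 = -5.25/3 = -1.75
  S[X_3,X_3] = ((0.25)·(0.25) + (-0.75)·(-0.75) + (1.25)·(1.25) + (-0.75)·(-0.75)) / 3 = 2.75/3 = 0.9167

S is symmetric (S[j,i] = S[i,j]). Assembling:

S = [[1.5833, 0.5833, -0.75],
 [0.5833, 4.25, -1.75],
 [-0.75, -1.75, 0.9167]]


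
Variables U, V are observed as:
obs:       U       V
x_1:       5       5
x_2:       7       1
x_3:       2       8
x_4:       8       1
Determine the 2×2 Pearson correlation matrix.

Step 1 — column means:
  mean(U) = (5 + 7 + 2 + 8) / 4 = 22/4 = 5.5
  mean(V) = (5 + 1 + 8 + 1) / 4 = 15/4 = 3.75

Step 2 — sample variances and covariances s[i,j] = (1/(n-1)) · Σ_k (x_{k,i} - mean_i) · (x_{k,j} - mean_j), with n-1 = 3:
  s[U,U] = ((-0.5)·(-0.5) + (1.5)·(1.5) + (-3.5)·(-3.5) + (2.5)·(2.5)) / 3 = 21/3 = 7
  s[U,V] = ((-0.5)·(1.25) + (1.5)·(-2.75) + (-3.5)·(4.25) + (2.5)·(-2.75)) / 3 = -26.5/3 = -8.8333
  s[V,V] = ((1.25)·(1.25) + (-2.75)·(-2.75) + (4.25)·(4.25) + (-2.75)·(-2.75)) / 3 = 34.75/3 = 11.5833
  Sample standard deviations s_i = √(s[i,i]):
  s(U) = √(7) = 2.6458
  s(V) = √(11.5833) = 3.4034

Step 3 — r_{ij} = s_{ij} / (s_i · s_j):
  r[U,U] = 1 (diagonal).
  r[U,V] = -8.8333 / (2.6458 · 3.4034) = -8.8333 / 9.0046 = -0.981
  r[V,V] = 1 (diagonal).

R is symmetric with unit diagonal. Assembling:

R = [[1, -0.981],
 [-0.981, 1]]


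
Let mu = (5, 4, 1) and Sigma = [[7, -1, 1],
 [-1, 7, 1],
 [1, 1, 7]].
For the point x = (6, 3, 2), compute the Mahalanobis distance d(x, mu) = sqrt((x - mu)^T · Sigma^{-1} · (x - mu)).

Step 1 — centre the observation: (x - mu) = (1, -1, 1).

Step 2 — invert Sigma (cofactor / det for 3×3, or solve directly):
  Sigma^{-1} = [[0.15, 0.025, -0.025],
 [0.025, 0.15, -0.025],
 [-0.025, -0.025, 0.15]].

Step 3 — form the quadratic (x - mu)^T · Sigma^{-1} · (x - mu):
  Sigma^{-1} · (x - mu) = (0.1, -0.15, 0.15).
  (x - mu)^T · [Sigma^{-1} · (x - mu)] = (1)·(0.1) + (-1)·(-0.15) + (1)·(0.15) = 0.4.

Step 4 — take square root: d = √(0.4) ≈ 0.6325.

d(x, mu) = √(0.4) ≈ 0.6325


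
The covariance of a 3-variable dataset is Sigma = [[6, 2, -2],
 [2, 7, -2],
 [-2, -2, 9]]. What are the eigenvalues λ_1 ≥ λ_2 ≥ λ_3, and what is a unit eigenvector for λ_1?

Step 1 — characteristic polynomial p(λ) = det(λI - Sigma) = λ³ - tr·λ² + c_1·λ - det, where tr = trace, c_1 = sum of the principal 2×2 minors, det = det(Sigma):
  tr = 6 + 7 + 9 = 22,
  c_1 = (6·7 - (2)²) + (6·9 - (-2)²) + (7·9 - (-2)²) = 38 + 50 + 59 = 147,
  det = 6·(7·9 - (-2)²) - (2)·((2)·9 - (-2)·(-2)) + (-2)·((2)·(-2) - 7·(-2)) = 6·(59) - (2)·(14) + (-2)·(10) = 306.
  So p(λ) = λ³ - 22λ² + 147λ - 306.
Step 2 — look for an integer root (rational root theorem: any rational root is an integer divisor of 306). Testing λ = 6:
  p(6) = 216 - 792 + 882 - 306 = 0  ✓
  Dividing out (λ - 6): p(λ) = (λ - 6)(λ² - 16λ + 51).
Step 3 — remaining eigenvalues from the quadratic λ² - 16λ + 51 = 0:
  Δ = 16² - 4·51 = 256 - 204 = 52,  λ = (16 ± √52)/2 = (16 ± 7.2111)/2 ≈ 11.6056 or 4.3944.
  Sorted: λ_1 = 11.6056,  λ_2 = 6,  λ_3 = 4.3944  (check: sum = 22 = tr ✓).

Step 4 — unit eigenvector for λ_1 ≈ 11.6056: v spans the null space of (Sigma - λ_1 I), whose rows are
  r_1 = (-5.6056, 2, -2),  r_2 = (2, -4.6056, -2),  r_3 = (-2, -2, -2.6056).
  v is orthogonal to every row, so take v ∝ r_1 × r_2 = ((2)·(-2) - (-2)·(-4.6056), (-2)·(2) - (-5.6056)·(-2), (-5.6056)·(-4.6056) - (2)·(2)) ≈ (-13.2111, -15.2111, 21.8167).
  Rescale (multiply by -1 so the first nonzero entry is positive): u = (13.2111, 15.2111, -21.8167).
  ||u|| = √((13.2111)² + (15.2111)² + (-21.8167)²) = √(881.8773) ≈ 29.6964,  v_1 = u/||u|| ≈ (0.4449, 0.5122, -0.7347) (||v_1|| = 1).

λ_1 = 11.6056,  λ_2 = 6,  λ_3 = 4.3944;  v_1 ≈ (0.4449, 0.5122, -0.7347)


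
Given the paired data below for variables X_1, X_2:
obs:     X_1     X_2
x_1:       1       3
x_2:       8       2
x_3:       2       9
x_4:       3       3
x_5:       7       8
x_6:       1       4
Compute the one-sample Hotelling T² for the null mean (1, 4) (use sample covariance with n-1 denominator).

Step 1 — sample mean vector:
  mean(X_1) = (1 + 8 + 2 + 3 + 7 + 1) / 6 = 22/6 = 3.6667
  mean(X_2) = (3 + 2 + 9 + 3 + 8 + 4) / 6 = 29/6 = 4.8333
  x̄ = (3.6667, 4.8333),  deviation x̄ - mu_0 = (3.6667, 4.8333) - (1, 4) = (2.6667, 0.8333).

Step 2 — sample covariance matrix, S[i,j] = (1/(n-1)) · Σ_k (x_{k,i} - mean_i) · (x_{k,j} - mean_j), divisor n-1 = 5:
  S[X_1,X_1] = ((-2.6667)·(-2.6667) + (4.3333)·(4.3333) + (-1.6667)·(-1.6667) + (-0.6667)·(-0.6667) + (3.3333)·(3.3333) + (-2.6667)·(-2.6667)) / 5 = 47.3333/5 = 9.4667
  S[X_1,X_2] = ((-2.6667)·(-1.8333) + (4.3333)·(-2.8333) + (-1.6667)·(4.1667) + (-0.6667)·(-1.8333) + (3.3333)·(3.1667) + (-2.6667)·(-0.8333)) / 5 = -0.3333/5 = -0.0667
  S[X_2,X_2] = ((-1.8333)·(-1.8333) + (-2.8333)·(-2.8333) + (4.1667)·(4.1667) + (-1.8333)·(-1.8333) + (3.1667)·(3.1667) + (-0.8333)·(-0.8333)) / 5 = 42.8333/5 = 8.5667
  S = [[9.4667, -0.0667],
 [-0.0667, 8.5667]].

Step 3 — invert S. det(S) = 9.4667·8.5667 - (-0.0667)² = 81.0933.
  S^{-1} = (1/det) · [[d, -b], [-b, a]] = [[0.1056, 0.0008],
 [0.0008, 0.1167]].

Step 4 — quadratic form (x̄ - mu_0)^T · S^{-1} · (x̄ - mu_0):
  S^{-1} · (x̄ - mu_0) = (0.2824, 0.0995),
  (x̄ - mu_0)^T · [...] = (2.6667)·(0.2824) + (0.8333)·(0.0995) = 0.8359.

Step 5 — scale by n: T² = 6 · 0.8359 = 5.0156.

T² ≈ 5.0156


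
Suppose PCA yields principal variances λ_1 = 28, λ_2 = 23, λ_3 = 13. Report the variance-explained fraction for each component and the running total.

Step 1 — total variance = trace(Sigma) = Σ λ_i = 28 + 23 + 13 = 64.

Step 2 — fraction explained by component i = λ_i / Σ λ:
  PC1: 28/64 = 0.4375
  PC2: 23/64 = 0.3594
  PC3: 13/64 = 0.2031

Step 3 — cumulative fraction after k components = (λ_1 + ... + λ_k) / Σ λ:
  k = 1: 28/64 = 0.4375
  k = 2: (28 + 23)/64 = 51/64 = 0.7969
  k = 3: (28 + 23 + 13)/64 = 64/64 = 1

Summary (fraction, with percent):

explained: PC1 0.4375 (43.75%), PC2 0.3594 (35.94%), PC3 0.2031 (20.31%);  cumulative: 0.4375, 0.7969, 1


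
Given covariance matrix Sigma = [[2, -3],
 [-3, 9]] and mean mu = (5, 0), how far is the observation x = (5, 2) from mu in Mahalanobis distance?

Step 1 — centre the observation: (x - mu) = (0, 2).

Step 2 — invert Sigma. det(Sigma) = 2·9 - (-3)² = 9.
  Sigma^{-1} = (1/det) · [[d, -b], [-b, a]] = [[1, 0.3333],
 [0.3333, 0.2222]].

Step 3 — form the quadratic (x - mu)^T · Sigma^{-1} · (x - mu):
  Sigma^{-1} · (x - mu) = (0.6667, 0.4444).
  (x - mu)^T · [Sigma^{-1} · (x - mu)] = (0)·(0.6667) + (2)·(0.4444) = 0.8889.

Step 4 — take square root: d = √(0.8889) ≈ 0.9428.

d(x, mu) = √(0.8889) ≈ 0.9428


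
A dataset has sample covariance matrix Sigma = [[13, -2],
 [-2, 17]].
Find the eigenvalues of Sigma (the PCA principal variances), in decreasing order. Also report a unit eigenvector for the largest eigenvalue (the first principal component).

Step 1 — characteristic polynomial of 2×2 Sigma:
  det(Sigma - λI) = λ² - trace · λ + det = 0.
  trace = 13 + 17 = 30, det = 13·17 - (-2)² = 217.
Step 2 — discriminant:
  Δ = trace² - 4·det = 900 - 868 = 32.
Step 3 — eigenvalues:
  λ = (trace ± √Δ)/2 = (30 ± 5.6569)/2,
  λ_1 = 17.8284,  λ_2 = 12.1716.

Step 4 — unit eigenvector for λ_1: solve (Sigma - λ_1 I)v = 0. First row:
  (13 - 17.8284)·v_x + (-2)·v_y = 0, i.e. (-4.8284)·v_x + (-2)·v_y = 0,
  so v ∝ (b, λ_1 - a) = (-2, 4.8284); multiply by -1 so the first entry is positive: u = (2, -4.8284).
  ||u|| = √((2)² + (-4.8284)²) = √(27.3137) ≈ 5.2263,
  v_1 = u/||u|| ≈ (0.3827, -0.9239) (||v_1|| = 1).

λ_1 = 17.8284,  λ_2 = 12.1716;  v_1 ≈ (0.3827, -0.9239)


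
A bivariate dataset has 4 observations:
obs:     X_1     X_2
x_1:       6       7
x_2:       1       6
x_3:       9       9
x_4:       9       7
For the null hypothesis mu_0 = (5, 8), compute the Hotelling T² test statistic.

Step 1 — sample mean vector:
  mean(X_1) = (6 + 1 + 9 + 9) / 4 = 25/4 = 6.25
  mean(X_2) = (7 + 6 + 9 + 7) / 4 = 29/4 = 7.25
  x̄ = (6.25, 7.25),  deviation x̄ - mu_0 = (6.25, 7.25) - (5, 8) = (1.25, -0.75).

Step 2 — sample covariance matrix, S[i,j] = (1/(n-1)) · Σ_k (x_{k,i} - mean_i) · (x_{k,j} - mean_j), divisor n-1 = 3:
  S[X_1,X_1] = ((-0.25)·(-0.25) + (-5.25)·(-5.25) + (2.75)·(2.75) + (2.75)·(2.75)) / 3 = 42.75/3 = 14.25
  S[X_1,X_2] = ((-0.25)·(-0.25) + (-5.25)·(-1.25) + (2.75)·(1.75) + (2.75)·(-0.25)) / 3 = 10.75/3 = 3.5833
  S[X_2,X_2] = ((-0.25)·(-0.25) + (-1.25)·(-1.25) + (1.75)·(1.75) + (-0.25)·(-0.25)) / 3 = 4.75/3 = 1.5833
  S = [[14.25, 3.5833],
 [3.5833, 1.5833]].

Step 3 — invert S. det(S) = 14.25·1.5833 - (3.5833)² = 9.7222.
  S^{-1} = (1/det) · [[d, -b], [-b, a]] = [[0.1629, -0.3686],
 [-0.3686, 1.4657]].

Step 4 — quadratic form (x̄ - mu_0)^T · S^{-1} · (x̄ - mu_0):
  S^{-1} · (x̄ - mu_0) = (0.48, -1.56),
  (x̄ - mu_0)^T · [...] = (1.25)·(0.48) + (-0.75)·(-1.56) = 1.77.

Step 5 — scale by n: T² = 4 · 1.77 = 7.08.

T² ≈ 7.08


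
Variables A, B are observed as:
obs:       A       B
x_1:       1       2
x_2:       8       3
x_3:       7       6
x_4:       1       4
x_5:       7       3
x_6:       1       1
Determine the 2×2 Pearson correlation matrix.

Step 1 — column means:
  mean(A) = (1 + 8 + 7 + 1 + 7 + 1) / 6 = 25/6 = 4.1667
  mean(B) = (2 + 3 + 6 + 4 + 3 + 1) / 6 = 19/6 = 3.1667

Step 2 — sample variances and covariances s[i,j] = (1/(n-1)) · Σ_k (x_{k,i} - mean_i) · (x_{k,j} - mean_j), with n-1 = 5:
  s[A,A] = ((-3.1667)·(-3.1667) + (3.8333)·(3.8333) + (2.8333)·(2.8333) + (-3.1667)·(-3.1667) + (2.8333)·(2.8333) + (-3.1667)·(-3.1667)) / 5 = 60.8333/5 = 12.1667
  s[A,B] = ((-3.1667)·(-1.1667) + (3.8333)·(-0.1667) + (2.8333)·(2.8333) + (-3.1667)·(0.8333) + (2.8333)·(-0.1667) + (-3.1667)·(-2.1667)) / 5 = 14.8333/5 = 2.9667
  s[B,B] = ((-1.1667)·(-1.1667) + (-0.1667)·(-0.1667) + (2.8333)·(2.8333) + (0.8333)·(0.8333) + (-0.1667)·(-0.1667) + (-2.1667)·(-2.1667)) / 5 = 14.8333/5 = 2.9667
  Sample standard deviations s_i = √(s[i,i]):
  s(A) = √(12.1667) = 3.4881
  s(B) = √(2.9667) = 1.7224

Step 3 — r_{ij} = s_{ij} / (s_i · s_j):
  r[A,A] = 1 (diagonal).
  r[A,B] = 2.9667 / (3.4881 · 1.7224) = 2.9667 / 6.0079 = 0.4938
  r[B,B] = 1 (diagonal).

R is symmetric with unit diagonal. Assembling:

R = [[1, 0.4938],
 [0.4938, 1]]


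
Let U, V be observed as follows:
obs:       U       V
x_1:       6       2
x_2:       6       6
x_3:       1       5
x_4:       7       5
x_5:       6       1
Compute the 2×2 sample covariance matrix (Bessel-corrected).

Step 1 — column means:
  mean(U) = (6 + 6 + 1 + 7 + 6) / 5 = 26/5 = 5.2
  mean(V) = (2 + 6 + 5 + 5 + 1) / 5 = 19/5 = 3.8

Step 2 — sample covariance S[i,j] = (1/(n-1)) · Σ_k (x_{k,i} - mean_i) · (x_{k,j} - mean_j), with n-1 = 4.
  S[U,U] = ((0.8)·(0.8) + (0.8)·(0.8) + (-4.2)·(-4.2) + (1.8)·(1.8) + (0.8)·(0.8)) / 4 = 22.8/4 = 5.7
  S[U,V] = ((0.8)·(-1.8) + (0.8)·(2.2) + (-4.2)·(1.2) + (1.8)·(1.2) + (0.8)·(-2.8)) / 4 = -4.8/4 = -1.2
  S[V,V] = ((-1.8)·(-1.8) + (2.2)·(2.2) + (1.2)·(1.2) + (1.2)·(1.2) + (-2.8)·(-2.8)) / 4 = 18.8/4 = 4.7

S is symmetric (S[j,i] = S[i,j]). Assembling:

S = [[5.7, -1.2],
 [-1.2, 4.7]]


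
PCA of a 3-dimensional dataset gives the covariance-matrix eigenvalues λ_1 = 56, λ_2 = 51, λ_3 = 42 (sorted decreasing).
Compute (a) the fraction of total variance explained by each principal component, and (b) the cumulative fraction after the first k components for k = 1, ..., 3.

Step 1 — total variance = trace(Sigma) = Σ λ_i = 56 + 51 + 42 = 149.

Step 2 — fraction explained by component i = λ_i / Σ λ:
  PC1: 56/149 = 0.3758
  PC2: 51/149 = 0.3423
  PC3: 42/149 = 0.2819

Step 3 — cumulative fraction after k components = (λ_1 + ... + λ_k) / Σ λ:
  k = 1: 56/149 = 0.3758
  k = 2: (56 + 51)/149 = 107/149 = 0.7181
  k = 3: (56 + 51 + 42)/149 = 149/149 = 1

Summary (fraction, with percent):

explained: PC1 0.3758 (37.58%), PC2 0.3423 (34.23%), PC3 0.2819 (28.19%);  cumulative: 0.3758, 0.7181, 1


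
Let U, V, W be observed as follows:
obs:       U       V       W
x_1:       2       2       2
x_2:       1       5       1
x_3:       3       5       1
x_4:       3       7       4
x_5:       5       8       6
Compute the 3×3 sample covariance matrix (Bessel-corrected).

Step 1 — column means:
  mean(U) = (2 + 1 + 3 + 3 + 5) / 5 = 14/5 = 2.8
  mean(V) = (2 + 5 + 5 + 7 + 8) / 5 = 27/5 = 5.4
  mean(W) = (2 + 1 + 1 + 4 + 6) / 5 = 14/5 = 2.8

Step 2 — sample covariance S[i,j] = (1/(n-1)) · Σ_k (x_{k,i} - mean_i) · (x_{k,j} - mean_j), with n-1 = 4.
  S[U,U] = ((-0.8)·(-0.8) + (-1.8)·(-1.8) + (0.2)·(0.2) + (0.2)·(0.2) + (2.2)·(2.2)) / 4 = 8.8/4 = 2.2
  S[U,V] = ((-0.8)·(-3.4) + (-1.8)·(-0.4) + (0.2)·(-0.4) + (0.2)·(1.6) + (2.2)·(2.6)) / 4 = 9.4/4 = 2.35
  S[U,W] = ((-0.8)·(-0.8) + (-1.8)·(-1.8) + (0.2)·(-1.8) + (0.2)·(1.2) + (2.2)·(3.2)) / 4 = 10.8/4 = 2.7
  S[V,V] = ((-3.4)·(-3.4) + (-0.4)·(-0.4) + (-0.4)·(-0.4) + (1.6)·(1.6) + (2.6)·(2.6)) / 4 = 21.2/4 = 5.3
  S[V,W] = ((-3.4)·(-0.8) + (-0.4)·(-1.8) + (-0.4)·(-1.8) + (1.6)·(1.2) + (2.6)·(3.2)) / 4 = 14.4/4 = 3.6
  S[W,W] = ((-0.8)·(-0.8) + (-1.8)·(-1.8) + (-1.8)·(-1.8) + (1.2)·(1.2) + (3.2)·(3.2)) / 4 = 18.8/4 = 4.7

S is symmetric (S[j,i] = S[i,j]). Assembling:

S = [[2.2, 2.35, 2.7],
 [2.35, 5.3, 3.6],
 [2.7, 3.6, 4.7]]


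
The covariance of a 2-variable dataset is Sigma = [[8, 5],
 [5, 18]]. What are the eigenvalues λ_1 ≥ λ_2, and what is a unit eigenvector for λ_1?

Step 1 — characteristic polynomial of 2×2 Sigma:
  det(Sigma - λI) = λ² - trace · λ + det = 0.
  trace = 8 + 18 = 26, det = 8·18 - (5)² = 119.
Step 2 — discriminant:
  Δ = trace² - 4·det = 676 - 476 = 200.
Step 3 — eigenvalues:
  λ = (trace ± √Δ)/2 = (26 ± 14.1421)/2,
  λ_1 = 20.0711,  λ_2 = 5.9289.

Step 4 — unit eigenvector for λ_1: solve (Sigma - λ_1 I)v = 0. First row:
  (8 - 20.0711)·v_x + (5)·v_y = 0, i.e. (-12.0711)·v_x + (5)·v_y = 0,
  so v ∝ (b, λ_1 - a) = (5, 12.0711) = u.
  ||u|| = √((5)² + (12.0711)²) = √(170.7107) ≈ 13.0656,
  v_1 = u/||u|| ≈ (0.3827, 0.9239) (||v_1|| = 1).

λ_1 = 20.0711,  λ_2 = 5.9289;  v_1 ≈ (0.3827, 0.9239)


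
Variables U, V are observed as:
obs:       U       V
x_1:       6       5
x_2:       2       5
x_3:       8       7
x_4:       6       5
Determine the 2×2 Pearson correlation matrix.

Step 1 — column means:
  mean(U) = (6 + 2 + 8 + 6) / 4 = 22/4 = 5.5
  mean(V) = (5 + 5 + 7 + 5) / 4 = 22/4 = 5.5

Step 2 — sample variances and covariances s[i,j] = (1/(n-1)) · Σ_k (x_{k,i} - mean_i) · (x_{k,j} - mean_j), with n-1 = 3:
  s[U,U] = ((0.5)·(0.5) + (-3.5)·(-3.5) + (2.5)·(2.5) + (0.5)·(0.5)) / 3 = 19/3 = 6.3333
  s[U,V] = ((0.5)·(-0.5) + (-3.5)·(-0.5) + (2.5)·(1.5) + (0.5)·(-0.5)) / 3 = 5/3 = 1.6667
  s[V,V] = ((-0.5)·(-0.5) + (-0.5)·(-0.5) + (1.5)·(1.5) + (-0.5)·(-0.5)) / 3 = 3/3 = 1
  Sample standard deviations s_i = √(s[i,i]):
  s(U) = √(6.3333) = 2.5166
  s(V) = √(1) = 1

Step 3 — r_{ij} = s_{ij} / (s_i · s_j):
  r[U,U] = 1 (diagonal).
  r[U,V] = 1.6667 / (2.5166 · 1) = 1.6667 / 2.5166 = 0.6623
  r[V,V] = 1 (diagonal).

R is symmetric with unit diagonal. Assembling:

R = [[1, 0.6623],
 [0.6623, 1]]


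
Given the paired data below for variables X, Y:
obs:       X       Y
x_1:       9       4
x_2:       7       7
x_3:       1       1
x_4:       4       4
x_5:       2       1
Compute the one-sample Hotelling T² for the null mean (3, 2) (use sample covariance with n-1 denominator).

Step 1 — sample mean vector:
  mean(X) = (9 + 7 + 1 + 4 + 2) / 5 = 23/5 = 4.6
  mean(Y) = (4 + 7 + 1 + 4 + 1) / 5 = 17/5 = 3.4
  x̄ = (4.6, 3.4),  deviation x̄ - mu_0 = (4.6, 3.4) - (3, 2) = (1.6, 1.4).

Step 2 — sample covariance matrix, S[i,j] = (1/(n-1)) · Σ_k (x_{k,i} - mean_i) · (x_{k,j} - mean_j), divisor n-1 = 4:
  S[X,X] = ((4.4)·(4.4) + (2.4)·(2.4) + (-3.6)·(-3.6) + (-0.6)·(-0.6) + (-2.6)·(-2.6)) / 4 = 45.2/4 = 11.3
  S[X,Y] = ((4.4)·(0.6) + (2.4)·(3.6) + (-3.6)·(-2.4) + (-0.6)·(0.6) + (-2.6)·(-2.4)) / 4 = 25.8/4 = 6.45
  S[Y,Y] = ((0.6)·(0.6) + (3.6)·(3.6) + (-2.4)·(-2.4) + (0.6)·(0.6) + (-2.4)·(-2.4)) / 4 = 25.2/4 = 6.3
  S = [[11.3, 6.45],
 [6.45, 6.3]].

Step 3 — invert S. det(S) = 11.3·6.3 - (6.45)² = 29.5875.
  S^{-1} = (1/det) · [[d, -b], [-b, a]] = [[0.2129, -0.218],
 [-0.218, 0.3819]].

Step 4 — quadratic form (x̄ - mu_0)^T · S^{-1} · (x̄ - mu_0):
  S^{-1} · (x̄ - mu_0) = (0.0355, 0.1859),
  (x̄ - mu_0)^T · [...] = (1.6)·(0.0355) + (1.4)·(0.1859) = 0.317.

Step 5 — scale by n: T² = 5 · 0.317 = 1.5851.

T² ≈ 1.5851


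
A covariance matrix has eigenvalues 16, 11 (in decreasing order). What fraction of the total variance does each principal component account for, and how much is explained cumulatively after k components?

Step 1 — total variance = trace(Sigma) = Σ λ_i = 16 + 11 = 27.

Step 2 — fraction explained by component i = λ_i / Σ λ:
  PC1: 16/27 = 0.5926
  PC2: 11/27 = 0.4074

Step 3 — cumulative fraction after k components = (λ_1 + ... + λ_k) / Σ λ:
  k = 1: 16/27 = 0.5926
  k = 2: (16 + 11)/27 = 27/27 = 1

Summary (fraction, with percent):

explained: PC1 0.5926 (59.26%), PC2 0.4074 (40.74%);  cumulative: 0.5926, 1


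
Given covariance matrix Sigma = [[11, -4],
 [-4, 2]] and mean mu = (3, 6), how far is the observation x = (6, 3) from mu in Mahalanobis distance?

Step 1 — centre the observation: (x - mu) = (3, -3).

Step 2 — invert Sigma. det(Sigma) = 11·2 - (-4)² = 6.
  Sigma^{-1} = (1/det) · [[d, -b], [-b, a]] = [[0.3333, 0.6667],
 [0.6667, 1.8333]].

Step 3 — form the quadratic (x - mu)^T · Sigma^{-1} · (x - mu):
  Sigma^{-1} · (x - mu) = (-1, -3.5).
  (x - mu)^T · [Sigma^{-1} · (x - mu)] = (3)·(-1) + (-3)·(-3.5) = 7.5.

Step 4 — take square root: d = √(7.5) ≈ 2.7386.

d(x, mu) = √(7.5) ≈ 2.7386


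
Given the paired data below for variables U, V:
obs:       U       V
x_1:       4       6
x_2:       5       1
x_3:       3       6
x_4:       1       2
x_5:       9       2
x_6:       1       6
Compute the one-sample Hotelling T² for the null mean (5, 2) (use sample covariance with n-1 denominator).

Step 1 — sample mean vector:
  mean(U) = (4 + 5 + 3 + 1 + 9 + 1) / 6 = 23/6 = 3.8333
  mean(V) = (6 + 1 + 6 + 2 + 2 + 6) / 6 = 23/6 = 3.8333
  x̄ = (3.8333, 3.8333),  deviation x̄ - mu_0 = (3.8333, 3.8333) - (5, 2) = (-1.1667, 1.8333).

Step 2 — sample covariance matrix, S[i,j] = (1/(n-1)) · Σ_k (x_{k,i} - mean_i) · (x_{k,j} - mean_j), divisor n-1 = 5:
  S[U,U] = ((0.1667)·(0.1667) + (1.1667)·(1.1667) + (-0.8333)·(-0.8333) + (-2.8333)·(-2.8333) + (5.1667)·(5.1667) + (-2.8333)·(-2.8333)) / 5 = 44.8333/5 = 8.9667
  S[U,V] = ((0.1667)·(2.1667) + (1.1667)·(-2.8333) + (-0.8333)·(2.1667) + (-2.8333)·(-1.8333) + (5.1667)·(-1.8333) + (-2.8333)·(2.1667)) / 5 = -15.1667/5 = -3.0333
  S[V,V] = ((2.1667)·(2.1667) + (-2.8333)·(-2.8333) + (2.1667)·(2.1667) + (-1.8333)·(-1.8333) + (-1.8333)·(-1.8333) + (2.1667)·(2.1667)) / 5 = 28.8333/5 = 5.7667
  S = [[8.9667, -3.0333],
 [-3.0333, 5.7667]].

Step 3 — invert S. det(S) = 8.9667·5.7667 - (-3.0333)² = 42.5067.
  S^{-1} = (1/det) · [[d, -b], [-b, a]] = [[0.1357, 0.0714],
 [0.0714, 0.2109]].

Step 4 — quadratic form (x̄ - mu_0)^T · S^{-1} · (x̄ - mu_0):
  S^{-1} · (x̄ - mu_0) = (-0.0274, 0.3035),
  (x̄ - mu_0)^T · [...] = (-1.1667)·(-0.0274) + (1.8333)·(0.3035) = 0.5884.

Step 5 — scale by n: T² = 6 · 0.5884 = 3.5304.

T² ≈ 3.5304


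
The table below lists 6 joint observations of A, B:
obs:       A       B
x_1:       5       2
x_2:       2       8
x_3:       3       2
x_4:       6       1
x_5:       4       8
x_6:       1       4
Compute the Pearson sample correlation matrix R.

Step 1 — column means:
  mean(A) = (5 + 2 + 3 + 6 + 4 + 1) / 6 = 21/6 = 3.5
  mean(B) = (2 + 8 + 2 + 1 + 8 + 4) / 6 = 25/6 = 4.1667

Step 2 — sample variances and covariances s[i,j] = (1/(n-1)) · Σ_k (x_{k,i} - mean_i) · (x_{k,j} - mean_j), with n-1 = 5:
  s[A,A] = ((1.5)·(1.5) + (-1.5)·(-1.5) + (-0.5)·(-0.5) + (2.5)·(2.5) + (0.5)·(0.5) + (-2.5)·(-2.5)) / 5 = 17.5/5 = 3.5
  s[A,B] = ((1.5)·(-2.1667) + (-1.5)·(3.8333) + (-0.5)·(-2.1667) + (2.5)·(-3.1667) + (0.5)·(3.8333) + (-2.5)·(-0.1667)) / 5 = -13.5/5 = -2.7
  s[B,B] = ((-2.1667)·(-2.1667) + (3.8333)·(3.8333) + (-2.1667)·(-2.1667) + (-3.1667)·(-3.1667) + (3.8333)·(3.8333) + (-0.1667)·(-0.1667)) / 5 = 48.8333/5 = 9.7667
  Sample standard deviations s_i = √(s[i,i]):
  s(A) = √(3.5) = 1.8708
  s(B) = √(9.7667) = 3.1252

Step 3 — r_{ij} = s_{ij} / (s_i · s_j):
  r[A,A] = 1 (diagonal).
  r[A,B] = -2.7 / (1.8708 · 3.1252) = -2.7 / 5.8467 = -0.4618
  r[B,B] = 1 (diagonal).

R is symmetric with unit diagonal. Assembling:

R = [[1, -0.4618],
 [-0.4618, 1]]


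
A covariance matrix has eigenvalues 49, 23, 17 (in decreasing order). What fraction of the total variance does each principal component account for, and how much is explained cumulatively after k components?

Step 1 — total variance = trace(Sigma) = Σ λ_i = 49 + 23 + 17 = 89.

Step 2 — fraction explained by component i = λ_i / Σ λ:
  PC1: 49/89 = 0.5506
  PC2: 23/89 = 0.2584
  PC3: 17/89 = 0.191

Step 3 — cumulative fraction after k components = (λ_1 + ... + λ_k) / Σ λ:
  k = 1: 49/89 = 0.5506
  k = 2: (49 + 23)/89 = 72/89 = 0.809
  k = 3: (49 + 23 + 17)/89 = 89/89 = 1

Summary (fraction, with percent):

explained: PC1 0.5506 (55.06%), PC2 0.2584 (25.84%), PC3 0.191 (19.1%);  cumulative: 0.5506, 0.809, 1


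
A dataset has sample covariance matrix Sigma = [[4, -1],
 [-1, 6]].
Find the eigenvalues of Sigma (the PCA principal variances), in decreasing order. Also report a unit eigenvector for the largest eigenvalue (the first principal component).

Step 1 — characteristic polynomial of 2×2 Sigma:
  det(Sigma - λI) = λ² - trace · λ + det = 0.
  trace = 4 + 6 = 10, det = 4·6 - (-1)² = 23.
Step 2 — discriminant:
  Δ = trace² - 4·det = 100 - 92 = 8.
Step 3 — eigenvalues:
  λ = (trace ± √Δ)/2 = (10 ± 2.8284)/2,
  λ_1 = 6.4142,  λ_2 = 3.5858.

Step 4 — unit eigenvector for λ_1: solve (Sigma - λ_1 I)v = 0. First row:
  (4 - 6.4142)·v_x + (-1)·v_y = 0, i.e. (-2.4142)·v_x + (-1)·v_y = 0,
  so v ∝ (b, λ_1 - a) = (-1, 2.4142); multiply by -1 so the first entry is positive: u = (1, -2.4142).
  ||u|| = √((1)² + (-2.4142)²) = √(6.8284) ≈ 2.6131,
  v_1 = u/||u|| ≈ (0.3827, -0.9239) (||v_1|| = 1).

λ_1 = 6.4142,  λ_2 = 3.5858;  v_1 ≈ (0.3827, -0.9239)


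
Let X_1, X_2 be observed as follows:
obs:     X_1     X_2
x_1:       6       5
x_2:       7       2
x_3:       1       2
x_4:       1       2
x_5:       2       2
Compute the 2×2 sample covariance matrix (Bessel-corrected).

Step 1 — column means:
  mean(X_1) = (6 + 7 + 1 + 1 + 2) / 5 = 17/5 = 3.4
  mean(X_2) = (5 + 2 + 2 + 2 + 2) / 5 = 13/5 = 2.6

Step 2 — sample covariance S[i,j] = (1/(n-1)) · Σ_k (x_{k,i} - mean_i) · (x_{k,j} - mean_j), with n-1 = 4.
  S[X_1,X_1] = ((2.6)·(2.6) + (3.6)·(3.6) + (-2.4)·(-2.4) + (-2.4)·(-2.4) + (-1.4)·(-1.4)) / 4 = 33.2/4 = 8.3
  S[X_1,X_2] = ((2.6)·(2.4) + (3.6)·(-0.6) + (-2.4)·(-0.6) + (-2.4)·(-0.6) + (-1.4)·(-0.6)) / 4 = 7.8/4 = 1.95
  S[X_2,X_2] = ((2.4)·(2.4) + (-0.6)·(-0.6) + (-0.6)·(-0.6) + (-0.6)·(-0.6) + (-0.6)·(-0.6)) / 4 = 7.2/4 = 1.8

S is symmetric (S[j,i] = S[i,j]). Assembling:

S = [[8.3, 1.95],
 [1.95, 1.8]]


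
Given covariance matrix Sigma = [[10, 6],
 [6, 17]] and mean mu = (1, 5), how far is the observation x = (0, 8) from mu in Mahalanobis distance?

Step 1 — centre the observation: (x - mu) = (-1, 3).

Step 2 — invert Sigma. det(Sigma) = 10·17 - (6)² = 134.
  Sigma^{-1} = (1/det) · [[d, -b], [-b, a]] = [[0.1269, -0.0448],
 [-0.0448, 0.0746]].

Step 3 — form the quadratic (x - mu)^T · Sigma^{-1} · (x - mu):
  Sigma^{-1} · (x - mu) = (-0.2612, 0.2687).
  (x - mu)^T · [Sigma^{-1} · (x - mu)] = (-1)·(-0.2612) + (3)·(0.2687) = 1.0672.

Step 4 — take square root: d = √(1.0672) ≈ 1.033.

d(x, mu) = √(1.0672) ≈ 1.033


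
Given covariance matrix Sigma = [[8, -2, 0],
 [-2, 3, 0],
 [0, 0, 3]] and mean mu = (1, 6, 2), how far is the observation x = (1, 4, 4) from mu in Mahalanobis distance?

Step 1 — centre the observation: (x - mu) = (0, -2, 2).

Step 2 — invert Sigma (cofactor / det for 3×3, or solve directly):
  Sigma^{-1} = [[0.15, 0.1, 0],
 [0.1, 0.4, 0],
 [0, 0, 0.3333]].

Step 3 — form the quadratic (x - mu)^T · Sigma^{-1} · (x - mu):
  Sigma^{-1} · (x - mu) = (-0.2, -0.8, 0.6667).
  (x - mu)^T · [Sigma^{-1} · (x - mu)] = (0)·(-0.2) + (-2)·(-0.8) + (2)·(0.6667) = 2.9333.

Step 4 — take square root: d = √(2.9333) ≈ 1.7127.

d(x, mu) = √(2.9333) ≈ 1.7127


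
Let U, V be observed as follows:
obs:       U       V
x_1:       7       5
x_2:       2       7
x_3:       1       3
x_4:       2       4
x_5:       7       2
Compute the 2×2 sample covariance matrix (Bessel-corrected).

Step 1 — column means:
  mean(U) = (7 + 2 + 1 + 2 + 7) / 5 = 19/5 = 3.8
  mean(V) = (5 + 7 + 3 + 4 + 2) / 5 = 21/5 = 4.2

Step 2 — sample covariance S[i,j] = (1/(n-1)) · Σ_k (x_{k,i} - mean_i) · (x_{k,j} - mean_j), with n-1 = 4.
  S[U,U] = ((3.2)·(3.2) + (-1.8)·(-1.8) + (-2.8)·(-2.8) + (-1.8)·(-1.8) + (3.2)·(3.2)) / 4 = 34.8/4 = 8.7
  S[U,V] = ((3.2)·(0.8) + (-1.8)·(2.8) + (-2.8)·(-1.2) + (-1.8)·(-0.2) + (3.2)·(-2.2)) / 4 = -5.8/4 = -1.45
  S[V,V] = ((0.8)·(0.8) + (2.8)·(2.8) + (-1.2)·(-1.2) + (-0.2)·(-0.2) + (-2.2)·(-2.2)) / 4 = 14.8/4 = 3.7

S is symmetric (S[j,i] = S[i,j]). Assembling:

S = [[8.7, -1.45],
 [-1.45, 3.7]]


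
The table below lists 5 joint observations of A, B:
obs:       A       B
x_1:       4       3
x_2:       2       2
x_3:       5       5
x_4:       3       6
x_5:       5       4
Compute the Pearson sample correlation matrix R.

Step 1 — column means:
  mean(A) = (4 + 2 + 5 + 3 + 5) / 5 = 19/5 = 3.8
  mean(B) = (3 + 2 + 5 + 6 + 4) / 5 = 20/5 = 4

Step 2 — sample variances and covariances s[i,j] = (1/(n-1)) · Σ_k (x_{k,i} - mean_i) · (x_{k,j} - mean_j), with n-1 = 4:
  s[A,A] = ((0.2)·(0.2) + (-1.8)·(-1.8) + (1.2)·(1.2) + (-0.8)·(-0.8) + (1.2)·(1.2)) / 4 = 6.8/4 = 1.7
  s[A,B] = ((0.2)·(-1) + (-1.8)·(-2) + (1.2)·(1) + (-0.8)·(2) + (1.2)·(0)) / 4 = 3/4 = 0.75
  s[B,B] = ((-1)·(-1) + (-2)·(-2) + (1)·(1) + (2)·(2) + (0)·(0)) / 4 = 10/4 = 2.5
  Sample standard deviations s_i = √(s[i,i]):
  s(A) = √(1.7) = 1.3038
  s(B) = √(2.5) = 1.5811

Step 3 — r_{ij} = s_{ij} / (s_i · s_j):
  r[A,A] = 1 (diagonal).
  r[A,B] = 0.75 / (1.3038 · 1.5811) = 0.75 / 2.0616 = 0.3638
  r[B,B] = 1 (diagonal).

R is symmetric with unit diagonal. Assembling:

R = [[1, 0.3638],
 [0.3638, 1]]


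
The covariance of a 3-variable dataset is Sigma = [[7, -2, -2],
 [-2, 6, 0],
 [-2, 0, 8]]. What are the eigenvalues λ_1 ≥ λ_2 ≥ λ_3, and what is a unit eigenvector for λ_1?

Step 1 — characteristic polynomial p(λ) = det(λI - Sigma) = λ³ - tr·λ² + c_1·λ - det, where tr = trace, c_1 = sum of the principal 2×2 minors, det = det(Sigma):
  tr = 7 + 6 + 8 = 21,
  c_1 = (7·6 - (-2)²) + (7·8 - (-2)²) + (6·8 - (0)²) = 38 + 52 + 48 = 138,
  det = 7·(6·8 - (0)²) - (-2)·((-2)·8 - (0)·(-2)) + (-2)·((-2)·(0) - 6·(-2)) = 7·(48) - (-2)·(-16) + (-2)·(12) = 280.
  So p(λ) = λ³ - 21λ² + 138λ - 280.
Step 2 — look for an integer root (rational root theorem: any rational root is an integer divisor of 280). Testing λ = 4:
  p(4) = 64 - 336 + 552 - 280 = 0  ✓
  Dividing out (λ - 4): p(λ) = (λ - 4)(λ² - 17λ + 70).
Step 3 — remaining eigenvalues from the quadratic λ² - 17λ + 70 = 0:
  Δ = 17² - 4·70 = 289 - 280 = 9,  λ = (17 ± √9)/2 = (17 ± 3)/2 = 10 or 7.
  Sorted: λ_1 = 10,  λ_2 = 7,  λ_3 = 4  (check: sum = 21 = tr ✓).

Step 4 — unit eigenvector for λ_1 = 10: v spans the null space of (Sigma - λ_1 I), whose rows are
  r_1 = (-3, -2, -2),  r_2 = (-2, -4, 0),  r_3 = (-2, 0, -2).
  v is orthogonal to every row, so take v ∝ r_1 × r_2 = ((-2)·(0) - (-2)·(-4), (-2)·(-2) - (-3)·(0), (-3)·(-4) - (-2)·(-2)) = (-8, 4, 8).
  Rescale (divide by 4; multiply by -1 so the first nonzero entry is positive): u = (2, -1, -2).
  ||u|| = √((2)² + (-1)² + (-2)²) = √(9) = 3,  v_1 = u/||u|| ≈ (0.6667, -0.3333, -0.6667) (||v_1|| = 1).

λ_1 = 10,  λ_2 = 7,  λ_3 = 4;  v_1 ≈ (0.6667, -0.3333, -0.6667)


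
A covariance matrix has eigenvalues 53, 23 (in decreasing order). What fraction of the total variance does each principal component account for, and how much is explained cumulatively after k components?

Step 1 — total variance = trace(Sigma) = Σ λ_i = 53 + 23 = 76.

Step 2 — fraction explained by component i = λ_i / Σ λ:
  PC1: 53/76 = 0.6974
  PC2: 23/76 = 0.3026

Step 3 — cumulative fraction after k components = (λ_1 + ... + λ_k) / Σ λ:
  k = 1: 53/76 = 0.6974
  k = 2: (53 + 23)/76 = 76/76 = 1

Summary (fraction, with percent):

explained: PC1 0.6974 (69.74%), PC2 0.3026 (30.26%);  cumulative: 0.6974, 1


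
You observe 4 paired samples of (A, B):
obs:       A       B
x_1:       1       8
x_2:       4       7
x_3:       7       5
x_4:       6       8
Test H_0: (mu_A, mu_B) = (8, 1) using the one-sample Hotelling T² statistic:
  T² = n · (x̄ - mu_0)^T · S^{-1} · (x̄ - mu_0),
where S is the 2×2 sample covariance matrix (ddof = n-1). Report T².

Step 1 — sample mean vector:
  mean(A) = (1 + 4 + 7 + 6) / 4 = 18/4 = 4.5
  mean(B) = (8 + 7 + 5 + 8) / 4 = 28/4 = 7
  x̄ = (4.5, 7),  deviation x̄ - mu_0 = (4.5, 7) - (8, 1) = (-3.5, 6).

Step 2 — sample covariance matrix, S[i,j] = (1/(n-1)) · Σ_k (x_{k,i} - mean_i) · (x_{k,j} - mean_j), divisor n-1 = 3:
  S[A,A] = ((-3.5)·(-3.5) + (-0.5)·(-0.5) + (2.5)·(2.5) + (1.5)·(1.5)) / 3 = 21/3 = 7
  S[A,B] = ((-3.5)·(1) + (-0.5)·(0) + (2.5)·(-2) + (1.5)·(1)) / 3 = -7/3 = -2.3333
  S[B,B] = ((1)·(1) + (0)·(0) + (-2)·(-2) + (1)·(1)) / 3 = 6/3 = 2
  S = [[7, -2.3333],
 [-2.3333, 2]].

Step 3 — invert S. det(S) = 7·2 - (-2.3333)² = 8.5556.
  S^{-1} = (1/det) · [[d, -b], [-b, a]] = [[0.2338, 0.2727],
 [0.2727, 0.8182]].

Step 4 — quadratic form (x̄ - mu_0)^T · S^{-1} · (x̄ - mu_0):
  S^{-1} · (x̄ - mu_0) = (0.8182, 3.9545),
  (x̄ - mu_0)^T · [...] = (-3.5)·(0.8182) + (6)·(3.9545) = 20.8636.

Step 5 — scale by n: T² = 4 · 20.8636 = 83.4545.

T² ≈ 83.4545
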